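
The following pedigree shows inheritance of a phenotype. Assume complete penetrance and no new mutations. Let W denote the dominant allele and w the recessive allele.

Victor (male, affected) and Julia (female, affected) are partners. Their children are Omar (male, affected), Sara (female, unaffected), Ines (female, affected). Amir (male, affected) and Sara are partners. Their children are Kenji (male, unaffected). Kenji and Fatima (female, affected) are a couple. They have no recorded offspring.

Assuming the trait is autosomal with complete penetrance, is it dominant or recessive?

dominant

Victor and Julia are both affected yet have an unaffected child Sara. Under a recessive model two affected parents are homozygous and every child would be affected, so the trait cannot be recessive.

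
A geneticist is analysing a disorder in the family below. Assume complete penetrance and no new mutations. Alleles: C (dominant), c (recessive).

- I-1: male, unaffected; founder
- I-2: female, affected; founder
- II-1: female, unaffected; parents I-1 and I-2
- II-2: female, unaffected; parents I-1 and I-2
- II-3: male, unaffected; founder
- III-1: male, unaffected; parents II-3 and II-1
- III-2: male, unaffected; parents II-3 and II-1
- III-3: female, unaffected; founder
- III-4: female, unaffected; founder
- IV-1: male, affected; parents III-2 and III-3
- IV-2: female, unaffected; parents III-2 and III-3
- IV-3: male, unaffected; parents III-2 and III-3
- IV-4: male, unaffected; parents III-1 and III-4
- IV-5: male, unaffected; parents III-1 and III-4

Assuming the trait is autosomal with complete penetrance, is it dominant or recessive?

III-2 and III-3 are both unaffected yet have an affected child IV-1. Under dominance, an affected child requires at least one affected parent, so the trait cannot be dominant.

recessive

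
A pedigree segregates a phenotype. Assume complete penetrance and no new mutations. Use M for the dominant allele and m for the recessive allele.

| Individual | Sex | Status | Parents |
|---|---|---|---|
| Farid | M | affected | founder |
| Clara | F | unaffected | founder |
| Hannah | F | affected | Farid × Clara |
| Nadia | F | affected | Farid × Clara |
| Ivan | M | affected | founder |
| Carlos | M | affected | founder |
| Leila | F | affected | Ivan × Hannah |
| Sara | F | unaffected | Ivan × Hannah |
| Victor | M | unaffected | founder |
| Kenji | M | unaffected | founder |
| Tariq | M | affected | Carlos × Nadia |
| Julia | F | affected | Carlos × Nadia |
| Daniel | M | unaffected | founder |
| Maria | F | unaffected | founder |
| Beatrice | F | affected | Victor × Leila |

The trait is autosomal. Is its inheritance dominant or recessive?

dominant

Ivan and Hannah are both affected yet have an unaffected child Sara. Under a recessive model two affected parents are homozygous and every child would be affected, so the trait cannot be recessive.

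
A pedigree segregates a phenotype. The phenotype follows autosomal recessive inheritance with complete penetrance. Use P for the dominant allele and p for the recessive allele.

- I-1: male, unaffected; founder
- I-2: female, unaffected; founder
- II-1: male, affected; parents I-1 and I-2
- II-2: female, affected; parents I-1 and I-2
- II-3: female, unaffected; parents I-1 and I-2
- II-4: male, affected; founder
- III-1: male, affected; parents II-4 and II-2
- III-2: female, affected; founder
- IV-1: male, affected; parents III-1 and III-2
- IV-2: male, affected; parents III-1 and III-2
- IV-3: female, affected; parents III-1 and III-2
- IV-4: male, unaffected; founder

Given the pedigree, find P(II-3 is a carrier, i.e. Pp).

I-1 is unaffected so carries P and passed p to II-1 (pp), so I-1 is Pp.
I-2 is unaffected so carries P and passed p to II-1 (pp), so I-2 is Pp.
Their cross gives offspring ratios 1/4 PP : 1/2 Pp : 1/4 pp. Conditioning on II-3 being unaffected, P(Pp) = 1/2 / 3/4 = 2/3.

2/3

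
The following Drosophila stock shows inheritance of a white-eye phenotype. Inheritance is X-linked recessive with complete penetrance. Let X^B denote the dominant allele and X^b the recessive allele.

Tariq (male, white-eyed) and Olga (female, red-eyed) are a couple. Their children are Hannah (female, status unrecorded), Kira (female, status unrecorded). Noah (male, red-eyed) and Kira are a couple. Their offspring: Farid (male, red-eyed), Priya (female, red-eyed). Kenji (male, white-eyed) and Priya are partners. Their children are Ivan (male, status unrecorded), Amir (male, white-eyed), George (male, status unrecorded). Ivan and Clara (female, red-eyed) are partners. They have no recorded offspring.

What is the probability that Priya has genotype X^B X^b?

1

Priya is red-eyed so carries B and passed b to Amir (X^b Y), so Priya is X^B X^b, giving P(X^B X^b) = 1.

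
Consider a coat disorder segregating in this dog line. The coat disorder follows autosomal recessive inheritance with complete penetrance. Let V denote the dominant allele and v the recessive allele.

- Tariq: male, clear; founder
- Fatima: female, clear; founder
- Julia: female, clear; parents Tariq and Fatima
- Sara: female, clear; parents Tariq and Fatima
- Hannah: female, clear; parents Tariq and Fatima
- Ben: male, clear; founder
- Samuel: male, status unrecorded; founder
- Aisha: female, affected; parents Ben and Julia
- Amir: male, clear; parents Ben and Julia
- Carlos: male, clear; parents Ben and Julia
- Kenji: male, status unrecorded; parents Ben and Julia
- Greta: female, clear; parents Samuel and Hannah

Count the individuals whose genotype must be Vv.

2

Obligate heterozygotes: Julia is clear so carries V and passed v to Aisha (vv), so Julia is Vv; Ben is clear so carries V and passed v to Aisha (vv), so Ben is Vv.
Every other individual is either homozygous by phenotype or has at least one consistent homozygous assignment, so the count is 2.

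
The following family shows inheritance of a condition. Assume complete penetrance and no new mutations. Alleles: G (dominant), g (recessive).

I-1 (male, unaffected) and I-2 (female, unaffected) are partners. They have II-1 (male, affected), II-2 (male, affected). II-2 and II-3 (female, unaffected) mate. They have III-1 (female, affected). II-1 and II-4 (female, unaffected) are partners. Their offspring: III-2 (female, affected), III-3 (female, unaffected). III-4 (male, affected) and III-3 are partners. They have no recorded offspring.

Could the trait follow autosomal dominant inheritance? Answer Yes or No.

Under autosomal dominant, II-1 (affected, male) cannot arise from I-1 (unaffected) × I-2 (unaffected).

No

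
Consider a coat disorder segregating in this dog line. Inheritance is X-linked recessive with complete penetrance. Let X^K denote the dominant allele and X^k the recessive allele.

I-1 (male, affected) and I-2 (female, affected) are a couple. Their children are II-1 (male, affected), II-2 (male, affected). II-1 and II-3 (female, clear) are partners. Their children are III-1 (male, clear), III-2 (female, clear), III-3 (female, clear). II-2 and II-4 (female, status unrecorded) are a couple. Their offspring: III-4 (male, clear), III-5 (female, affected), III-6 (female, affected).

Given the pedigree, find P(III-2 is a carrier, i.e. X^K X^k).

1

III-2 is clear so carries K and received k from II-1 (X^k Y), so III-2 is X^K X^k, giving P(X^K X^k) = 1.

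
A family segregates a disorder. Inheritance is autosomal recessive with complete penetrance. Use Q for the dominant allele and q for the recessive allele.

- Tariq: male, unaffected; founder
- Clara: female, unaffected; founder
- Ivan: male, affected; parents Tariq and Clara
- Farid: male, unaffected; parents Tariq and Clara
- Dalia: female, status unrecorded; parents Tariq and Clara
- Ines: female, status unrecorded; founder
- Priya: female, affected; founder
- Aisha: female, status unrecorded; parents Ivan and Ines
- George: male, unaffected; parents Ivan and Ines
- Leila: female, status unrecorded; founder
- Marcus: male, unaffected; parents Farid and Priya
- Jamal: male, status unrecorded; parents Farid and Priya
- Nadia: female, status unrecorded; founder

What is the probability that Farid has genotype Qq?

1/2

Tariq is unaffected so carries Q and passed q to Ivan (qq), so Tariq is Qq.
Clara is unaffected so carries Q and passed q to Ivan (qq), so Clara is Qq.
Their cross gives offspring ratios 1/4 QQ : 1/2 Qq : 1/4 qq. Conditioning on Farid being unaffected, P(Qq) = 1/2 / 3/4 = 2/3 before taking Farid's own offspring into account.
Priya is affected, so Priya is qq.
Now use Farid's offspring. Probability of each recorded status — unaffected son Marcus: 1/2 if Farid is Qq, 1 if QQ. (Jamal: equally likely either way, so uninformative.)
Bayes: P(Qq) = 2/3·1/2 / (2/3·1/2 + 1/3·1) = 1/2.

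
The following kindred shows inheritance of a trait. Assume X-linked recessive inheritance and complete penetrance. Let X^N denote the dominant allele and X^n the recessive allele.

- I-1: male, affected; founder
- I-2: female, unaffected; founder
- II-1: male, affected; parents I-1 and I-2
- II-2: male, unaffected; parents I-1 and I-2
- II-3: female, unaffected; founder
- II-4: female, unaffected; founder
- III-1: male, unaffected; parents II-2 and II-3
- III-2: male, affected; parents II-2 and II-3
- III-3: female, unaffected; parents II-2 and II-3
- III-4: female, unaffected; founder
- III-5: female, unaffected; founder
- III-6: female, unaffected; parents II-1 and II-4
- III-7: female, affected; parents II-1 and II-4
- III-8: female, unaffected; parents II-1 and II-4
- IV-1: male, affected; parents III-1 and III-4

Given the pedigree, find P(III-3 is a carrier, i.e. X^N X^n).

1/2

II-2 is unaffected, so II-2 is X^N Y.
II-3 is unaffected so carries N and passed n to III-2 (X^n Y), so II-3 is X^N X^n.
Their cross gives offspring ratios 1/2 X^N X^N : 1/2 X^N X^n. Conditioning on III-3 being unaffected, P(X^N X^n) = 1/2 / 1 = 1/2.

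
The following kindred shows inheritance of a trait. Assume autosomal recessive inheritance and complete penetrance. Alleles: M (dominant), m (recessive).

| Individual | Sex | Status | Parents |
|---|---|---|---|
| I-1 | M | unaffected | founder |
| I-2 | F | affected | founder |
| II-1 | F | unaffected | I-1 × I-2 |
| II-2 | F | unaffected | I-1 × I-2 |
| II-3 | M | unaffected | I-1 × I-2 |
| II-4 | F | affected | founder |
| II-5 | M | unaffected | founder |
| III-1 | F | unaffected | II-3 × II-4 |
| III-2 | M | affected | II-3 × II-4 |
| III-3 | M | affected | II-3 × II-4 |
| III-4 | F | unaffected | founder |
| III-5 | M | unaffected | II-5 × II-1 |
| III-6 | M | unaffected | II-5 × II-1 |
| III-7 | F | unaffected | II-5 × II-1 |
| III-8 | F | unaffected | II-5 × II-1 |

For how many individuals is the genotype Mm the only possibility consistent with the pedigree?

Obligate heterozygotes: II-1 is unaffected so carries M and received m from I-2 (mm), so II-1 is Mm; II-2 is unaffected so carries M and received m from I-2 (mm), so II-2 is Mm; II-3 is unaffected so carries M and received m from I-2 (mm), so II-3 is Mm; III-1 is unaffected so carries M and received m from II-4 (mm), so III-1 is Mm.
Every other individual is either homozygous by phenotype or has at least one consistent homozygous assignment, so the count is 4.

4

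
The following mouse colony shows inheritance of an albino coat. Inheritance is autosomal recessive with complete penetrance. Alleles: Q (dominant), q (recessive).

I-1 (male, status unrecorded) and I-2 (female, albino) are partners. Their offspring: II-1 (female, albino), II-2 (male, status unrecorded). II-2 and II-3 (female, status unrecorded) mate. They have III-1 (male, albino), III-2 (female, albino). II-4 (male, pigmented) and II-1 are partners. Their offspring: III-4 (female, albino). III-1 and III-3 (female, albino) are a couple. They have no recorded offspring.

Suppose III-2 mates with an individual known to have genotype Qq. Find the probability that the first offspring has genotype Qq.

III-2 is albino, so III-2 is qq.
The cross gives 1/2 Qq : 1/2 qq, so P(offspring has genotype Qq) = 1/2.

1/2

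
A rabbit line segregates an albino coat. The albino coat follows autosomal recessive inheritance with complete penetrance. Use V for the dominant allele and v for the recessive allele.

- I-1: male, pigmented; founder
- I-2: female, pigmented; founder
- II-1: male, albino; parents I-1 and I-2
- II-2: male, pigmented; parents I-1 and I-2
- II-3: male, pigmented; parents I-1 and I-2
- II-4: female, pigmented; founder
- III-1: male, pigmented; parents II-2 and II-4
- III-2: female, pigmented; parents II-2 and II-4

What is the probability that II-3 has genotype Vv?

2/3

I-1 is pigmented so carries V and passed v to II-1 (vv), so I-1 is Vv.
I-2 is pigmented so carries V and passed v to II-1 (vv), so I-2 is Vv.
Their cross gives offspring ratios 1/4 VV : 1/2 Vv : 1/4 vv. Conditioning on II-3 being pigmented, P(Vv) = 1/2 / 3/4 = 2/3.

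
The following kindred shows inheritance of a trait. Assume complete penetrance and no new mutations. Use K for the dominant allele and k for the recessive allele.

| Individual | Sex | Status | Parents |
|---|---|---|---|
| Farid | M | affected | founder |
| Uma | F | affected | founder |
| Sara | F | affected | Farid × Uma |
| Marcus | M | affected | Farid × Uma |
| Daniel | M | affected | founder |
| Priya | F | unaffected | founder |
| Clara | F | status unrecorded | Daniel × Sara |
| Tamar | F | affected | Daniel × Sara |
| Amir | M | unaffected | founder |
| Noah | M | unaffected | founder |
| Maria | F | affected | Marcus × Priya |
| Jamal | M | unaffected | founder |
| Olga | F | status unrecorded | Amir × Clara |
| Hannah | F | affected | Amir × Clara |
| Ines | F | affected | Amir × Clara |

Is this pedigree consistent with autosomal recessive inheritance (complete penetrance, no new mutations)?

Yes

A consistent assignment under autosomal recessive exists: Farid kk, Uma kk, Sara kk, Marcus kk, Daniel kk, Priya Kk, Clara kk, Tamar kk, Amir Kk, Noah KK, Maria kk, Jamal KK, Olga Kk, Hannah kk, Ines kk.
In this assignment every recorded phenotype matches its genotype and every non-founder's genotype is obtainable from its parents' genotypes, so the pedigree is consistent.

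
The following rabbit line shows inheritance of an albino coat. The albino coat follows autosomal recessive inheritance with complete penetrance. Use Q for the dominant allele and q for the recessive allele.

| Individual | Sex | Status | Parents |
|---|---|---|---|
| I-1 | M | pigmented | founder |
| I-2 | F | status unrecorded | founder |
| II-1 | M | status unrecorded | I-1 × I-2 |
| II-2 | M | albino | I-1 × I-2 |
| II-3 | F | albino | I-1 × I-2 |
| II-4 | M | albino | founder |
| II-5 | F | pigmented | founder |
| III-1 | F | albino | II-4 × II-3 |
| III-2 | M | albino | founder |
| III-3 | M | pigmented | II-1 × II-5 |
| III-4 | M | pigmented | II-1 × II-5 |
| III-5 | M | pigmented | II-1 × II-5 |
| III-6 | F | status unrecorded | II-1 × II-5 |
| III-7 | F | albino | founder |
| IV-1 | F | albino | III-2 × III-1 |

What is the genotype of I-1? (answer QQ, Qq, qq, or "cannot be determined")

Qq

From phenotype alone, I-1 is QQ or Qq.
I-1 is pigmented so carries Q and passed q to II-2 (qq), so I-1 is Qq.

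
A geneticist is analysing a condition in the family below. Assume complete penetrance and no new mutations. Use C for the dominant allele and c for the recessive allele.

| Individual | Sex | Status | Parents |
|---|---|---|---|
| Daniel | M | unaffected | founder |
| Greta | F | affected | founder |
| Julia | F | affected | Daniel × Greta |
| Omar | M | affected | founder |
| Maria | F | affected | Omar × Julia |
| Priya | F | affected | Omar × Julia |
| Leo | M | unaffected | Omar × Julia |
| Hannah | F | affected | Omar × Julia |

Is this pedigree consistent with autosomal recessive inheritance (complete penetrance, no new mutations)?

Under autosomal recessive, Leo (unaffected, male) cannot arise from Omar (affected) × Julia (affected).

No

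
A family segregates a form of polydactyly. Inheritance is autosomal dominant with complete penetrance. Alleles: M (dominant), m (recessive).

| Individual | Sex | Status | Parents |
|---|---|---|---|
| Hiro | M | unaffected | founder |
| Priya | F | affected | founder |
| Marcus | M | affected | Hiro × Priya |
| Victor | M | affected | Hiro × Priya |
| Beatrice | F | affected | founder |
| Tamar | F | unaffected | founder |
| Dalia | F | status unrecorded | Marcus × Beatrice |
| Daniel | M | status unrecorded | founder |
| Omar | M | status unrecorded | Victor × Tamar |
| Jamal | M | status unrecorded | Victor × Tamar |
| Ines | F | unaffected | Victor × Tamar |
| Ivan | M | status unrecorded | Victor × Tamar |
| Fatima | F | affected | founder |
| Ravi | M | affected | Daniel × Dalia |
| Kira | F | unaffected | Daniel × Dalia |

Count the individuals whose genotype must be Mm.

Obligate heterozygotes: Marcus is affected so carries M and received m from Hiro (mm), so Marcus is Mm; Victor is affected so carries M and received m from Hiro (mm), so Victor is Mm.
Every other individual is either homozygous by phenotype or has at least one consistent homozygous assignment, so the count is 2.

2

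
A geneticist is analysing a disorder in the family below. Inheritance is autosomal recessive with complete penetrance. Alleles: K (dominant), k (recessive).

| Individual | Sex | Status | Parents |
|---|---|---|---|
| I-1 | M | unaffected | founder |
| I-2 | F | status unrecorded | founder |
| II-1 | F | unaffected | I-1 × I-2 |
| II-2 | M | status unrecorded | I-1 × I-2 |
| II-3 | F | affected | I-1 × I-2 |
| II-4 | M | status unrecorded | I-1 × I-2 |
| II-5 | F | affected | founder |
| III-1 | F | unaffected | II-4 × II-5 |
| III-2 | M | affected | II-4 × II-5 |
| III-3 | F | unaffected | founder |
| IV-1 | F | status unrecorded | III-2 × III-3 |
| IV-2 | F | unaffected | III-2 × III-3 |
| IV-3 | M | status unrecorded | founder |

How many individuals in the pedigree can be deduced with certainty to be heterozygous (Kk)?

4

Obligate heterozygotes: I-1 is unaffected so carries K and passed k to II-3 (kk), so I-1 is Kk; II-4 passed K to III-1 (Kk, whose k came from II-5) and passed k to III-2 (kk), so II-4 is Kk; III-1 is unaffected so carries K and received k from II-5 (kk), so III-1 is Kk; IV-2 is unaffected so carries K and received k from III-2 (kk), so IV-2 is Kk.
Every other individual is either homozygous by phenotype or has at least one consistent homozygous assignment, so the count is 4.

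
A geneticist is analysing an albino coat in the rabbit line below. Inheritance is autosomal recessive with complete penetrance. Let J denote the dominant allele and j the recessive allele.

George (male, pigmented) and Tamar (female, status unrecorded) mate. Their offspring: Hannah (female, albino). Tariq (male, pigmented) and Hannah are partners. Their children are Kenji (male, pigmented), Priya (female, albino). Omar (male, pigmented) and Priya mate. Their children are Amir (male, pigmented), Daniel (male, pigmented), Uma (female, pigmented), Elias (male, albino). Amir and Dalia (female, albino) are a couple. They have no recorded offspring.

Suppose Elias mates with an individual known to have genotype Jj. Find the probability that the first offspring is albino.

Elias is albino, so Elias is jj.
The cross gives 1/2 Jj : 1/2 jj, so P(offspring is albino) = 1/2.

1/2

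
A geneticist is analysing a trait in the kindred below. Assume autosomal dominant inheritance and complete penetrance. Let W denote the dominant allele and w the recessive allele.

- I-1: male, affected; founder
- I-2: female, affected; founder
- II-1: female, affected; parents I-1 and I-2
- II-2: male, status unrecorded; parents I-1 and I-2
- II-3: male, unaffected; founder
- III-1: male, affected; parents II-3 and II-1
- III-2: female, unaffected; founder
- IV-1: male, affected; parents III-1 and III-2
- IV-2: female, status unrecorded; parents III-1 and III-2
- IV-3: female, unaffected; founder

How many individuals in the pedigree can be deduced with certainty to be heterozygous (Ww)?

2

Obligate heterozygotes: III-1 is affected so carries W and received w from II-3 (ww), so III-1 is Ww; IV-1 is affected so carries W and received w from III-2 (ww), so IV-1 is Ww.
Every other individual is either homozygous by phenotype or has at least one consistent homozygous assignment, so the count is 2.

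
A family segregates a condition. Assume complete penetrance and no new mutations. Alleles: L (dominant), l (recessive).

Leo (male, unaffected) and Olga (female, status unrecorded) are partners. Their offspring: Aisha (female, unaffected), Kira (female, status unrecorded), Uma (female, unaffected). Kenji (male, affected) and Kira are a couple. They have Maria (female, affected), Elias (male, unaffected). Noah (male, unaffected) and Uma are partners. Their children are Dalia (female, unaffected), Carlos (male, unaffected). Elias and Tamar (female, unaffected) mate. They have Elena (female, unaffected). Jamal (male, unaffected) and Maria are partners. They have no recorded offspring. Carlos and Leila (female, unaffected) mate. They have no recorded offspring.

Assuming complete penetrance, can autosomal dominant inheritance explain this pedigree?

A consistent assignment under autosomal dominant exists: Leo ll, Olga Ll, Aisha ll, Kira Ll, Uma ll, Kenji Ll, Noah ll, Maria LL, Elias ll, Tamar ll, Jamal ll, Dalia ll, Carlos ll, Leila ll, Elena ll.
In this assignment every recorded phenotype matches its genotype and every non-founder's genotype is obtainable from its parents' genotypes, so the pedigree is consistent.

Yes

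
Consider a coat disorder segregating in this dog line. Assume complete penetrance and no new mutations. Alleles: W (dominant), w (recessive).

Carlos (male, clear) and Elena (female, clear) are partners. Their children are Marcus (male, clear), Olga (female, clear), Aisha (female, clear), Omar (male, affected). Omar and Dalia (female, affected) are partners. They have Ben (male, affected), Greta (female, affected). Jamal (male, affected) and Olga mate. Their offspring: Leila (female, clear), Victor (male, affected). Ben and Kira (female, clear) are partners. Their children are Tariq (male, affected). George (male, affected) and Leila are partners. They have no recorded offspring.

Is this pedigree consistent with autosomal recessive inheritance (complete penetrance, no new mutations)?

Yes

A consistent assignment under autosomal recessive exists: Carlos Ww, Elena Ww, Marcus WW, Olga Ww, Aisha WW, Omar ww, Dalia ww, Jamal ww, Ben ww, Greta ww, Kira Ww, Leila Ww, Victor ww, George ww, Tariq ww.
In this assignment every recorded phenotype matches its genotype and every non-founder's genotype is obtainable from its parents' genotypes, so the pedigree is consistent.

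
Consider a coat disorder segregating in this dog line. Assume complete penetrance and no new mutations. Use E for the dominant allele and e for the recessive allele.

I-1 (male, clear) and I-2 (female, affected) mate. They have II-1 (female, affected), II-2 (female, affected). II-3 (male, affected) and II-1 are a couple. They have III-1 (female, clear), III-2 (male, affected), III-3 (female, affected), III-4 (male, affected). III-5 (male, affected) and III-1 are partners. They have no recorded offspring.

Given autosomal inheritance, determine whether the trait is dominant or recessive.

II-3 and II-1 are both affected yet have a clear child III-1. Under a recessive model two affected parents are homozygous and every child would be affected, so the trait cannot be recessive.

dominant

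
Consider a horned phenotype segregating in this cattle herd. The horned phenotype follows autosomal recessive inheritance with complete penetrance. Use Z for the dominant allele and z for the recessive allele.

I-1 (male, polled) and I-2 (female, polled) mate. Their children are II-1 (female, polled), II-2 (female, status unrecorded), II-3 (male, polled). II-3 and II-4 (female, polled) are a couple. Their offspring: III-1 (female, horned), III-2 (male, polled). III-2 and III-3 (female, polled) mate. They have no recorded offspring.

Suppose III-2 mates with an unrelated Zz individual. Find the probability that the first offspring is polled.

II-3 is polled so carries Z and passed z to III-1 (zz), so II-3 is Zz.
II-4 is polled so carries Z and passed z to III-1 (zz), so II-4 is Zz.
III-2 is a polled offspring of II-3 (Zz) × II-4 (Zz), whose cross gives 1/4 ZZ : 1/2 Zz : 1/4 zz; conditioning on being polled, III-2 is ZZ with probability 1/3, Zz with probability 2/3.
Summing over parental genotype combinations, P(offspring is polled) = 1/3·1 + 2/3·3/4 = 5/6.

5/6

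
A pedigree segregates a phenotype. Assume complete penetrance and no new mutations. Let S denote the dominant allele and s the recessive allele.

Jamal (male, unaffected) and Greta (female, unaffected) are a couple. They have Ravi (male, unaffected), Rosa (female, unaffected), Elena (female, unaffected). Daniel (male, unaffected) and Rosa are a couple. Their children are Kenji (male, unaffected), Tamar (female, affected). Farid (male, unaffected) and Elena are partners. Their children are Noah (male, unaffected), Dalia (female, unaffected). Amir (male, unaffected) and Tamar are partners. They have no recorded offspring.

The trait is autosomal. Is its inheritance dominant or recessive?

recessive

Daniel and Rosa are both unaffected yet have an affected child Tamar. Under dominance, an affected child requires at least one affected parent, so the trait cannot be dominant.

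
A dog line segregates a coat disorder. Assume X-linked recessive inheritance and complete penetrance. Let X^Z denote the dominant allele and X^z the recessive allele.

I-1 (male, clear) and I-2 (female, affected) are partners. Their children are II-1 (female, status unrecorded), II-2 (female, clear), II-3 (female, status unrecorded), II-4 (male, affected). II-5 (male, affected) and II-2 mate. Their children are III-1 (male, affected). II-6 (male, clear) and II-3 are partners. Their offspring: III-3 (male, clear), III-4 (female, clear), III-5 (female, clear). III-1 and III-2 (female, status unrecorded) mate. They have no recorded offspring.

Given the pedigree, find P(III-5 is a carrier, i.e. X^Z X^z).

1/2

II-6 is clear, so II-6 is X^Z Y.
II-3 received Z from I-1 (X^Z Y) and received z from I-2 (X^z X^z), so II-3 is X^Z X^z.
Their cross gives offspring ratios 1/2 X^Z X^Z : 1/2 X^Z X^z. Conditioning on III-5 being clear, P(X^Z X^z) = 1/2 / 1 = 1/2.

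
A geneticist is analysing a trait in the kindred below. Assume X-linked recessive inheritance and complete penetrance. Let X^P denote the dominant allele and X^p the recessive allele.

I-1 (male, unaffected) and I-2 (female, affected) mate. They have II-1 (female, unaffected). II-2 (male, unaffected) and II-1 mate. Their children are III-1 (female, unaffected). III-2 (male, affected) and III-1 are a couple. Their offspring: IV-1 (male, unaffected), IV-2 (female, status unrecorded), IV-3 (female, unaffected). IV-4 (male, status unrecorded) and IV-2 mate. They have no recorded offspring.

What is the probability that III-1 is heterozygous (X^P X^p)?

1/5

II-2 is unaffected, so II-2 is X^P Y.
II-1 is unaffected so carries P and received p from I-2 (X^p X^p), so II-1 is X^P X^p.
Their cross gives offspring ratios 1/2 X^P X^P : 1/2 X^P X^p. Conditioning on III-1 being unaffected, P(X^P X^p) = 1/2 / 1 = 1/2 before taking III-1's own offspring into account.
III-2 is affected, so III-2 is X^p Y.
Now use III-1's offspring. Probability of each recorded status — unaffected son IV-1: 1/2 if III-1 is X^P X^p, 1 if X^P X^P; unaffected daughter IV-3: 1/2 if III-1 is X^P X^p, 1 if X^P X^P. (IV-2: equally likely either way, so uninformative.)
Bayes: P(X^P X^p) = 1/2·1/4 / (1/2·1/4 + 1/2·1) = 1/5.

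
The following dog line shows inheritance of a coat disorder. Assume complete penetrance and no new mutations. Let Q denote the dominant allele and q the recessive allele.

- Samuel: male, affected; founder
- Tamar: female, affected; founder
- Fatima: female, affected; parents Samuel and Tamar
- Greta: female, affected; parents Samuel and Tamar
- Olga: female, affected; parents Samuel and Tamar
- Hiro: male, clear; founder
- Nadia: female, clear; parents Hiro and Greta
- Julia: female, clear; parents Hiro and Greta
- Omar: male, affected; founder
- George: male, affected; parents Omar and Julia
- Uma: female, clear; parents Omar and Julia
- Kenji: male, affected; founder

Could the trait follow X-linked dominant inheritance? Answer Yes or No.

Under X-linked dominant, George (affected, male) cannot arise from Omar (affected) × Julia (clear).

No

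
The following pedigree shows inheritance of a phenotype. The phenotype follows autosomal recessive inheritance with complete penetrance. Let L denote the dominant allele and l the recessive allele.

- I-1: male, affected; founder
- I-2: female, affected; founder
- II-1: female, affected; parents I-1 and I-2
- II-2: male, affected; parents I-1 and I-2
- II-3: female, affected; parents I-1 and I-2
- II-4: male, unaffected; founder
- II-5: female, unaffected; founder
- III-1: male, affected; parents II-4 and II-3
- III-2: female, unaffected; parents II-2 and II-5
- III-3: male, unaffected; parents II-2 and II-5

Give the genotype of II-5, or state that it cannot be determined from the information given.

cannot be determined

II-5's phenotype allows LL or Ll, and no parent or child forces a single allele at both positions; consistent genotype assignments exist with II-5 as LL or Ll.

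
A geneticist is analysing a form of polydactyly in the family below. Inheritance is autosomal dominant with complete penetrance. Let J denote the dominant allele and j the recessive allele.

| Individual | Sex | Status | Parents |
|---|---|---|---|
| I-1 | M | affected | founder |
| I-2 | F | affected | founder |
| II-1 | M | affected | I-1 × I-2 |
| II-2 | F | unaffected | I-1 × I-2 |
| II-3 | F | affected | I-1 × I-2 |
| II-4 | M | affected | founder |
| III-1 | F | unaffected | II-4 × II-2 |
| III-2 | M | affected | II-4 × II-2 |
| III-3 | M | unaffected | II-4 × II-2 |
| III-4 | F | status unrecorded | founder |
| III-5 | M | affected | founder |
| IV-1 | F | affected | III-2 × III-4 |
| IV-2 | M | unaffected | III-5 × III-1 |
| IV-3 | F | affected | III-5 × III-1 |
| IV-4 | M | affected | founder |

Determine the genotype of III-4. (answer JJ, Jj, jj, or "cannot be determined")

cannot be determined

III-4's phenotype is unrecorded, and no parent or child forces a single allele at both positions; consistent genotype assignments exist with III-4 as JJ or Jj or jj.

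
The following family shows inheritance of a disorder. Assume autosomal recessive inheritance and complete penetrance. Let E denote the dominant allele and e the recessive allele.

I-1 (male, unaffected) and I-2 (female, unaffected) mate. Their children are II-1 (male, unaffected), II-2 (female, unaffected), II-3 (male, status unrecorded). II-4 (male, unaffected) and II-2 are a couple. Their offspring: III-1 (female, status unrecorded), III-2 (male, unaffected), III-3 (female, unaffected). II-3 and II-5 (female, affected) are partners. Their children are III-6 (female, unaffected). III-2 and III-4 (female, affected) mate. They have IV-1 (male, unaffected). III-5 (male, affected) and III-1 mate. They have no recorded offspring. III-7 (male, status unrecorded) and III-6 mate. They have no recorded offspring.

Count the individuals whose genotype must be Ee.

Obligate heterozygotes: III-6 is unaffected so carries E and received e from II-5 (ee), so III-6 is Ee; IV-1 is unaffected so carries E and received e from III-4 (ee), so IV-1 is Ee.
Every other individual is either homozygous by phenotype or has at least one consistent homozygous assignment, so the count is 2.

2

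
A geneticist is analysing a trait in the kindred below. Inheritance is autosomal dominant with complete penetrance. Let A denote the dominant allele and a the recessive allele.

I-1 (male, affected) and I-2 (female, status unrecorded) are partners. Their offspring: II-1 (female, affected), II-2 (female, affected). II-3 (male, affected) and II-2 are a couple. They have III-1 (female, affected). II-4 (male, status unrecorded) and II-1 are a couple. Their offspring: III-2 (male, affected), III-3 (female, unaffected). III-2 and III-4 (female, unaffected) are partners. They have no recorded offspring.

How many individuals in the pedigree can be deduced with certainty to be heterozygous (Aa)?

1

Obligate heterozygotes: II-1 is affected so carries A and passed a to III-3 (aa), so II-1 is Aa.
Every other individual is either homozygous by phenotype or has at least one consistent homozygous assignment, so the count is 1.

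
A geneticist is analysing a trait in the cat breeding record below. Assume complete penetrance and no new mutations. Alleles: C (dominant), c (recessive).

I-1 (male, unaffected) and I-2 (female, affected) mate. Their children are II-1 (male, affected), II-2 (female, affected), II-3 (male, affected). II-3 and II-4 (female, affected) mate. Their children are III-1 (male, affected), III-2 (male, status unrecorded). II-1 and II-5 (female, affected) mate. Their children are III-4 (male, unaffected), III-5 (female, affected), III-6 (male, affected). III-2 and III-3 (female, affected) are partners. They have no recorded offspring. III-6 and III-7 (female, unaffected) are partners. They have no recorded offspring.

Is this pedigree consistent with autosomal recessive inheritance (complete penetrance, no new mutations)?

Under autosomal recessive, III-4 (unaffected, male) cannot arise from II-1 (affected) × II-5 (affected).

No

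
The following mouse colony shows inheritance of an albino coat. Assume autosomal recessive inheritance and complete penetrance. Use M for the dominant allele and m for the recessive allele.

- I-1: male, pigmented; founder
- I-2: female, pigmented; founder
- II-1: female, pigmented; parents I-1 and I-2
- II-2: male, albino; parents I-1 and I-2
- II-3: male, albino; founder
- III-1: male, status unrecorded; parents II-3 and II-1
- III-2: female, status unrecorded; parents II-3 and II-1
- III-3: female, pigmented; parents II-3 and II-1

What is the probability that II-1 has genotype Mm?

I-1 is pigmented so carries M and passed m to II-2 (mm), so I-1 is Mm.
I-2 is pigmented so carries M and passed m to II-2 (mm), so I-2 is Mm.
Their cross gives offspring ratios 1/4 MM : 1/2 Mm : 1/4 mm. Conditioning on II-1 being pigmented, P(Mm) = 1/2 / 3/4 = 2/3 before taking II-1's own offspring into account.
II-3 is albino, so II-3 is mm.
Now use II-1's offspring. Probability of each recorded status — pigmented daughter III-3: 1/2 if II-1 is Mm, 1 if MM. (III-1, III-2: equally likely either way, so uninformative.)
Bayes: P(Mm) = 2/3·1/2 / (2/3·1/2 + 1/3·1) = 1/2.

1/2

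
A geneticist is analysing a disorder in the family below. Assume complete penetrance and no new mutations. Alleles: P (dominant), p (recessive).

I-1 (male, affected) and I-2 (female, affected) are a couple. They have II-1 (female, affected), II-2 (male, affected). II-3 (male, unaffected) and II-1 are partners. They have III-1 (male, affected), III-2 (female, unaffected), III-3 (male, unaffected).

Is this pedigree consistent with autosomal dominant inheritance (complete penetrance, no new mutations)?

A consistent assignment under autosomal dominant exists: I-1 PP, I-2 Pp, II-1 Pp, II-2 PP, II-3 pp, III-1 Pp, III-2 pp, III-3 pp.
In this assignment every recorded phenotype matches its genotype and every non-founder's genotype is obtainable from its parents' genotypes, so the pedigree is consistent.

Yes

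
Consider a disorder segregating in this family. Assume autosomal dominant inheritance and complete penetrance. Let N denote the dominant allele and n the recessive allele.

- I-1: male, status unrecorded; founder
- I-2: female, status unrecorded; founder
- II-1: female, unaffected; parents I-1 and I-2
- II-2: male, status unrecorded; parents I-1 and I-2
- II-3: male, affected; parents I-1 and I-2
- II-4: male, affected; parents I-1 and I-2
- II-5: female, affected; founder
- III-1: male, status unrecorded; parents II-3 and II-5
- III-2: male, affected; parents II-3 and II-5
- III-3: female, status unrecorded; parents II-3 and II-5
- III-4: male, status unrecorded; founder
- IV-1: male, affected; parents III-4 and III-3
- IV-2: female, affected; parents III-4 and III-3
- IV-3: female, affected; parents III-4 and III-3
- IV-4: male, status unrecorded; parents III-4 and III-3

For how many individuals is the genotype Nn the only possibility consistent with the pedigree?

0

No individual's genotype is forced to Nn by the pedigree, so the count is 0.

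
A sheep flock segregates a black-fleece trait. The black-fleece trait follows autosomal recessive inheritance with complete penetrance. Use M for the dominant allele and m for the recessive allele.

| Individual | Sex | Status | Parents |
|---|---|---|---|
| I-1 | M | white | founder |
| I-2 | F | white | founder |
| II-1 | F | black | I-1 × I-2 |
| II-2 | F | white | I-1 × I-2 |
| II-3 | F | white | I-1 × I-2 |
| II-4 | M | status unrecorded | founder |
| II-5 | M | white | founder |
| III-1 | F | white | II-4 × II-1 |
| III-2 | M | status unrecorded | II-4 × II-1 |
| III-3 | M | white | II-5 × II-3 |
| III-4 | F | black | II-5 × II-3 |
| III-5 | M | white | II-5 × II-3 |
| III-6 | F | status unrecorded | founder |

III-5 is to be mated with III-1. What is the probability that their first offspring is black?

II-5 is white so carries M and passed m to III-4 (mm), so II-5 is Mm.
II-3 is white so carries M and passed m to III-4 (mm), so II-3 is Mm.
III-5 is a white offspring of II-5 (Mm) × II-3 (Mm), whose cross gives 1/4 MM : 1/2 Mm : 1/4 mm; conditioning on being white, III-5 is MM with probability 1/3, Mm with probability 2/3.
III-1 is white so carries M and received m from II-1 (mm), so III-1 is Mm.
Summing over parental genotype combinations, P(offspring is black) = 2/3·1/4 = 1/6.

1/6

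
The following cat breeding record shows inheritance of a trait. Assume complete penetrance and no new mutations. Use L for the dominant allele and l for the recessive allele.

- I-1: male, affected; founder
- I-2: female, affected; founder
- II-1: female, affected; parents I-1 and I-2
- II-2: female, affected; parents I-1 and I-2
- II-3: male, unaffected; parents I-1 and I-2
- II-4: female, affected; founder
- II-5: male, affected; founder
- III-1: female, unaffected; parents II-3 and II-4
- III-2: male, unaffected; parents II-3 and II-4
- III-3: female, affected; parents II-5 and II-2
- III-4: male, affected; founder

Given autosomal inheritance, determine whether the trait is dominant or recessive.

dominant

I-1 and I-2 are both affected yet have an unaffected child II-3. Under a recessive model two affected parents are homozygous and every child would be affected, so the trait cannot be recessive.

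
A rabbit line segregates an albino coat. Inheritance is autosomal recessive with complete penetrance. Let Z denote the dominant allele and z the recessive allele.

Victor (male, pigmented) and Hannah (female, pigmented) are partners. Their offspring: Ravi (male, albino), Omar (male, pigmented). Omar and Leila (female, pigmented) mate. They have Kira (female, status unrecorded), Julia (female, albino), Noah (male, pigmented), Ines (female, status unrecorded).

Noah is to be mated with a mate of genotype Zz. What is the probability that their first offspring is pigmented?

Omar is pigmented so carries Z and passed z to Julia (zz), so Omar is Zz.
Leila is pigmented so carries Z and passed z to Julia (zz), so Leila is Zz.
Noah is a pigmented offspring of Omar (Zz) × Leila (Zz), whose cross gives 1/4 ZZ : 1/2 Zz : 1/4 zz; conditioning on being pigmented, Noah is ZZ with probability 1/3, Zz with probability 2/3.
Summing over parental genotype combinations, P(offspring is pigmented) = 1/3·1 + 2/3·3/4 = 5/6.

5/6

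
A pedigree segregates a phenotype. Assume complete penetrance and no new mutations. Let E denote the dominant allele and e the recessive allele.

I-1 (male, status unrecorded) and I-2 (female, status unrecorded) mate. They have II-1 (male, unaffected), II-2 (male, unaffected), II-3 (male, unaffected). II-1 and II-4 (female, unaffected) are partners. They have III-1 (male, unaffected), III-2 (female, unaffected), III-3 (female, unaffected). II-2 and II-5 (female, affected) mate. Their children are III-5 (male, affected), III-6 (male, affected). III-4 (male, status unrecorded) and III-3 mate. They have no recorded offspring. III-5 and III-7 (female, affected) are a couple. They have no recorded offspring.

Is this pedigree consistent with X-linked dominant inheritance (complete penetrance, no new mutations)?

Yes

A consistent assignment under X-linked dominant exists: I-1 X^E Y, I-2 X^E X^e, II-1 X^e Y, II-2 X^e Y, II-3 X^e Y, II-4 X^e X^e, II-5 X^E X^E, III-1 X^e Y, III-2 X^e X^e, III-3 X^e X^e, III-4 X^E Y, III-5 X^E Y, III-6 X^E Y, III-7 X^E X^E.
In this assignment every recorded phenotype matches its genotype and every non-founder's genotype is obtainable from its parents' genotypes, so the pedigree is consistent.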